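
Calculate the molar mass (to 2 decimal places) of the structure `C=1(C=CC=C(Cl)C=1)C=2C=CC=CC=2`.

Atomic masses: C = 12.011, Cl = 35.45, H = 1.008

188.65

Molecular formula: C12H9Cl.
M = 12×12.011 + 1×35.45 + 9×1.008 = 188.65 g/mol.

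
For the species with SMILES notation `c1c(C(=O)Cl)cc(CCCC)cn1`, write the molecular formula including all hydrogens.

C10H12ClNO

Heavy atoms from the SMILES: 10 C, 1 Cl, 1 N, 1 O.
Implicit hydrogens by atom environment:
  3 × C: 2 H each → 6
  3 × C (aromatic): 1 H each → 3
  2 × C (aromatic): no H
  1 × C: 3 H
  1 × C: no H
  1 × Cl: no H
  1 × N (aromatic): no H
  1 × O: no H
  Total hydrogens = 12.
Molecular formula: C10H12ClNO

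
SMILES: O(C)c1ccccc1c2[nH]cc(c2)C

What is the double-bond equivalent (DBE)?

Molecular formula from the SMILES: C12H13NO.
DoU = (2C + 2 + N − H − X)/2 = (2·12 + 2 + 1 − 13 − 0)/2 = 14/2 = 7.
(Structurally: 2 ring(s) + 5 π bond(s) = 7.)

7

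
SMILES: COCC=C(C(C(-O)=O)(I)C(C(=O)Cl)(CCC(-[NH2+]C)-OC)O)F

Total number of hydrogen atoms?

21

Hydrogens are implicit in SMILES; fill each atom to its normal valence:
  5 × C: no H
  4 × O: no H
  3 × C: 3 H each → 9
  3 × C: 2 H each → 6
  2 × C: 1 H each → 2
  2 × O: 1 H each → 2
  1 × Cl: no H
  1 × F: no H
  1 × I: no H
  1 × N (charge +1): 2 H
  Total hydrogens = 21.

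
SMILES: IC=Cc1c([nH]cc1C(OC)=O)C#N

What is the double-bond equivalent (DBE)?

7

Molecular formula from the SMILES: C9H7IN2O2.
DoU = (2C + 2 + N − H − X)/2 = (2·9 + 2 + 2 − 7 − 1)/2 = 14/2 = 7.
(Structurally: 1 ring(s) + 6 π bond(s) = 7.)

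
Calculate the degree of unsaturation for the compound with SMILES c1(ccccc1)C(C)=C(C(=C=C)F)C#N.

9

Molecular formula from the SMILES: C13H10FN.
DoU = (2C + 2 + N − H − X)/2 = (2·13 + 2 + 1 − 10 − 1)/2 = 18/2 = 9.
(Structurally: 1 ring(s) + 8 π bond(s) = 9.)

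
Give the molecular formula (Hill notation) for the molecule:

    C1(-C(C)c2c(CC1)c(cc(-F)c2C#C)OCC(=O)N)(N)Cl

C15H16ClFN2O2

Heavy atoms from the SMILES: 15 C, 1 Cl, 1 F, 2 N, 2 O.
Implicit hydrogens by atom environment:
  5 × C (aromatic): no H
  3 × C: 2 H each → 6
  3 × C: no H
  2 × C: 1 H each → 2
  2 × N: 2 H each → 4
  2 × O: no H
  1 × C: 3 H
  1 × C (aromatic): 1 H
  1 × Cl: no H
  1 × F: no H
  Total hydrogens = 16.
Molecular formula: C15H16ClFN2O2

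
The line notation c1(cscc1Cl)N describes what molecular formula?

C4H4ClNS

Heavy atoms from the SMILES: 4 C, 1 Cl, 1 N, 1 S.
Implicit hydrogens by atom environment:
  2 × C (aromatic): 1 H each → 2
  2 × C (aromatic): no H
  1 × Cl: no H
  1 × N: 2 H
  1 × S (aromatic): no H
  Total hydrogens = 4.
Molecular formula: C4H4ClNS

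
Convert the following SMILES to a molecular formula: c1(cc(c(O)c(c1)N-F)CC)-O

Heavy atoms from the SMILES: 8 C, 1 F, 1 N, 2 O.
Implicit hydrogens by atom environment:
  4 × C (aromatic): no H
  2 × C (aromatic): 1 H each → 2
  2 × O: 1 H each → 2
  1 × C: 3 H
  1 × C: 2 H
  1 × F: no H
  1 × N: 1 H
  Total hydrogens = 10.
Molecular formula: C8H10FNO2

C8H10FNO2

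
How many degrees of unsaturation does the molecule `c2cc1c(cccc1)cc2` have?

7

Molecular formula from the SMILES: C10H8.
DoU = (2C + 2 + N − H − X)/2 = (2·10 + 2 + 0 − 8 − 0)/2 = 14/2 = 7.
(Structurally: 2 ring(s) + 5 π bond(s) = 7.)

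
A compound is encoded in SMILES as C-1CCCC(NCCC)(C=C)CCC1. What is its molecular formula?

Heavy atoms from the SMILES: 13 C, 1 N.
Implicit hydrogens by atom environment:
  10 × C: 2 H each → 20
  1 × C: 3 H
  1 × C: 1 H
  1 × C: no H
  1 × N: 1 H
  Total hydrogens = 25.
Molecular formula: C13H25N

C13H25N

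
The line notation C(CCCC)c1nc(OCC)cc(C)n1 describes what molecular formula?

C12H20N2O

Heavy atoms from the SMILES: 12 C, 2 N, 1 O.
Implicit hydrogens by atom environment:
  5 × C: 2 H each → 10
  3 × C: 3 H each → 9
  3 × C (aromatic): no H
  2 × N (aromatic): no H
  1 × C (aromatic): 1 H
  1 × O: no H
  Total hydrogens = 20.
Molecular formula: C12H20N2O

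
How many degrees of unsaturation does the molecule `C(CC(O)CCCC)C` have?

Molecular formula from the SMILES: C8H18O.
DoU = (2C + 2 + N − H − X)/2 = (2·8 + 2 + 0 − 18 − 0)/2 = 0/2 = 0.
(Structurally: 0 ring(s) + 0 π bond(s) = 0.)

0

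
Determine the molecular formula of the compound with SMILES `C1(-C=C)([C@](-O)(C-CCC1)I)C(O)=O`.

C9H13IO3

Heavy atoms from the SMILES: 9 C, 1 I, 3 O.
Implicit hydrogens by atom environment:
  5 × C: 2 H each → 10
  3 × C: no H
  2 × O: 1 H each → 2
  1 × C: 1 H
  1 × I: no H
  1 × O: no H
  Total hydrogens = 13.
Molecular formula: C9H13IO3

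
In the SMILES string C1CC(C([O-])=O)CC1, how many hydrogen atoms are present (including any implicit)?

Hydrogens are implicit in SMILES; fill each atom to its normal valence:
  4 × C: 2 H each → 8
  1 × C: 1 H
  1 × C: no H
  1 × O: no H
  1 × O (charge -1): no H
  Total hydrogens = 9.

9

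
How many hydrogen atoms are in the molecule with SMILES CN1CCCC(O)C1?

Hydrogens are implicit in SMILES; fill each atom to its normal valence:
  4 × C: 2 H each → 8
  1 × C: 3 H
  1 × C: 1 H
  1 × N: no H
  1 × O: 1 H
  Total hydrogens = 13.

13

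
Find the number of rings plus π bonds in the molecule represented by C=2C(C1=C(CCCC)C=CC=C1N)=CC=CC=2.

Molecular formula from the SMILES: C16H19N.
DoU = (2C + 2 + N − H − X)/2 = (2·16 + 2 + 1 − 19 − 0)/2 = 16/2 = 8.
(Structurally: 2 ring(s) + 6 π bond(s) = 8.)

8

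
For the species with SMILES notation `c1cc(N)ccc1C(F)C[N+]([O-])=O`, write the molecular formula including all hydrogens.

C8H9FN2O2

Heavy atoms from the SMILES: 8 C, 1 F, 2 N, 2 O.
Implicit hydrogens by atom environment:
  4 × C (aromatic): 1 H each → 4
  2 × C (aromatic): no H
  1 × C: 2 H
  1 × C: 1 H
  1 × F: no H
  1 × N: 2 H
  1 × N (charge +1): no H
  1 × O: no H
  1 × O (charge -1): no H
  Total hydrogens = 9.
Molecular formula: C8H9FN2O2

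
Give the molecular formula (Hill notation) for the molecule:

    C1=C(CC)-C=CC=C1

Heavy atoms from the SMILES: 8 C.
Implicit hydrogens by atom environment:
  5 × C (aromatic): 1 H each → 5
  1 × C: 3 H
  1 × C: 2 H
  1 × C (aromatic): no H
  Total hydrogens = 10.
Molecular formula: C8H10

C8H10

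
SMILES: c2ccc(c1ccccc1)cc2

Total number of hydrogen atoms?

10

Hydrogens are implicit in SMILES; fill each atom to its normal valence:
  10 × C (aromatic): 1 H each → 10
  2 × C (aromatic): no H
  Total hydrogens = 10.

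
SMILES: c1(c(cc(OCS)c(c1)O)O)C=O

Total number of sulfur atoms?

The symbol for sulfur appears 1 time in the SMILES.

1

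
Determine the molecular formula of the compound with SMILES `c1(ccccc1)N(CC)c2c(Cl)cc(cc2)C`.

Heavy atoms from the SMILES: 15 C, 1 Cl, 1 N.
Implicit hydrogens by atom environment:
  8 × C (aromatic): 1 H each → 8
  4 × C (aromatic): no H
  2 × C: 3 H each → 6
  1 × C: 2 H
  1 × Cl: no H
  1 × N: no H
  Total hydrogens = 16.
Molecular formula: C15H16ClN

C15H16ClN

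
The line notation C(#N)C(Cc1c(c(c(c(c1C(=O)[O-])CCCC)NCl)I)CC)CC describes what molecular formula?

Heavy atoms from the SMILES: 18 C, 1 Cl, 1 I, 2 N, 2 O.
Implicit hydrogens by atom environment:
  6 × C: 2 H each → 12
  6 × C (aromatic): no H
  3 × C: 3 H each → 9
  2 × C: no H
  1 × C: 1 H
  1 × Cl: no H
  1 × I: no H
  1 × N: 1 H
  1 × N: no H
  1 × O: no H
  1 × O (charge -1): no H
  Total hydrogens = 23.
Net charge -1.
Molecular formula: C18H23ClIN2O2-

C18H23ClIN2O2-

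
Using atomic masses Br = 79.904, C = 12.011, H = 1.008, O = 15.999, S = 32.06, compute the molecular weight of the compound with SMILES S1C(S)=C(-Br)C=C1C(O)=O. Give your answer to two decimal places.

Molecular formula: C5H3BrO2S2.
M = 1×79.904 + 5×12.011 + 3×1.008 + 2×15.999 + 2×32.06 = 239.10 g/mol.

239.10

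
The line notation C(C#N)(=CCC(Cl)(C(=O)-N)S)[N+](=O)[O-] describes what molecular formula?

Heavy atoms from the SMILES: 6 C, 1 Cl, 3 N, 3 O, 1 S.
Implicit hydrogens by atom environment:
  4 × C: no H
  2 × O: no H
  1 × C: 2 H
  1 × C: 1 H
  1 × Cl: no H
  1 × N: 2 H
  1 × N: no H
  1 × N (charge +1): no H
  1 × O (charge -1): no H
  1 × S: 1 H
  Total hydrogens = 6.
Molecular formula: C6H6ClN3O3S

C6H6ClN3O3S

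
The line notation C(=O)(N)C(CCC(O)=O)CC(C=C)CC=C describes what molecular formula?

Heavy atoms from the SMILES: 12 C, 1 N, 3 O.
Implicit hydrogens by atom environment:
  6 × C: 2 H each → 12
  4 × C: 1 H each → 4
  2 × C: no H
  2 × O: no H
  1 × N: 2 H
  1 × O: 1 H
  Total hydrogens = 19.
Molecular formula: C12H19NO3

C12H19NO3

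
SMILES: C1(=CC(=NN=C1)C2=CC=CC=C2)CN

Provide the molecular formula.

Heavy atoms from the SMILES: 11 C, 3 N.
Implicit hydrogens by atom environment:
  7 × C (aromatic): 1 H each → 7
  3 × C (aromatic): no H
  2 × N (aromatic): no H
  1 × C: 2 H
  1 × N: 2 H
  Total hydrogens = 11.
Molecular formula: C11H11N3

C11H11N3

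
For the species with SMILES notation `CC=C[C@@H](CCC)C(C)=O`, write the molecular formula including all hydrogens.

Heavy atoms from the SMILES: 9 C, 1 O.
Implicit hydrogens by atom environment:
  3 × C: 3 H each → 9
  3 × C: 1 H each → 3
  2 × C: 2 H each → 4
  1 × C: no H
  1 × O: no H
  Total hydrogens = 16.
Molecular formula: C9H16O

C9H16O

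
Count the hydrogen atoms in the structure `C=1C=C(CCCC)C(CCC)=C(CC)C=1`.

Hydrogens are implicit in SMILES; fill each atom to its normal valence:
  6 × C: 2 H each → 12
  3 × C: 3 H each → 9
  3 × C (aromatic): 1 H each → 3
  3 × C (aromatic): no H
  Total hydrogens = 24.

24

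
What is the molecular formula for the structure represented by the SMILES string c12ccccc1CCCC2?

C10H12

Heavy atoms from the SMILES: 10 C.
Implicit hydrogens by atom environment:
  4 × C: 2 H each → 8
  4 × C (aromatic): 1 H each → 4
  2 × C (aromatic): no H
  Total hydrogens = 12.
Molecular formula: C10H12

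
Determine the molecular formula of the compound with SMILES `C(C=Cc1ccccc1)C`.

Heavy atoms from the SMILES: 10 C.
Implicit hydrogens by atom environment:
  5 × C (aromatic): 1 H each → 5
  2 × C: 1 H each → 2
  1 × C: 3 H
  1 × C: 2 H
  1 × C (aromatic): no H
  Total hydrogens = 12.
Molecular formula: C10H12

C10H12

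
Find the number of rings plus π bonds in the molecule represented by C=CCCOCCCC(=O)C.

Molecular formula from the SMILES: C9H16O2.
DoU = (2C + 2 + N − H − X)/2 = (2·9 + 2 + 0 − 16 − 0)/2 = 4/2 = 2.
(Structurally: 0 ring(s) + 2 π bond(s) = 2.)

2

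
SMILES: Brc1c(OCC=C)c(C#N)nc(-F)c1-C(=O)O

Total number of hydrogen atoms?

6

Hydrogens are implicit in SMILES; fill each atom to its normal valence:
  5 × C (aromatic): no H
  2 × C: 2 H each → 4
  2 × C: no H
  2 × O: no H
  1 × Br: no H
  1 × C: 1 H
  1 × F: no H
  1 × N (aromatic): no H
  1 × N: no H
  1 × O: 1 H
  Total hydrogens = 6.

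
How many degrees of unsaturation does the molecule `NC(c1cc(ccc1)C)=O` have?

Molecular formula from the SMILES: C8H9NO.
DoU = (2C + 2 + N − H − X)/2 = (2·8 + 2 + 1 − 9 − 0)/2 = 10/2 = 5.
(Structurally: 1 ring(s) + 4 π bond(s) = 5.)

5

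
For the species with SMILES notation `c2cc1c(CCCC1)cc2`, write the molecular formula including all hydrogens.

Heavy atoms from the SMILES: 10 C.
Implicit hydrogens by atom environment:
  4 × C: 2 H each → 8
  4 × C (aromatic): 1 H each → 4
  2 × C (aromatic): no H
  Total hydrogens = 12.
Molecular formula: C10H12

C10H12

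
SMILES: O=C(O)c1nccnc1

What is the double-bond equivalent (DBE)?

Molecular formula from the SMILES: C5H4N2O2.
DoU = (2C + 2 + N − H − X)/2 = (2·5 + 2 + 2 − 4 − 0)/2 = 10/2 = 5.
(Structurally: 1 ring(s) + 4 π bond(s) = 5.)

5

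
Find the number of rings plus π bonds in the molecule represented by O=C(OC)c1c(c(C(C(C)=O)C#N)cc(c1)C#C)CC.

10

Molecular formula from the SMILES: C16H15NO3.
DoU = (2C + 2 + N − H − X)/2 = (2·16 + 2 + 1 − 15 − 0)/2 = 20/2 = 10.
(Structurally: 1 ring(s) + 9 π bond(s) = 10.)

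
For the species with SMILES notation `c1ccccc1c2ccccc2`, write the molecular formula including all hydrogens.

Heavy atoms from the SMILES: 12 C.
Implicit hydrogens by atom environment:
  10 × C (aromatic): 1 H each → 10
  2 × C (aromatic): no H
  Total hydrogens = 10.
Molecular formula: C12H10

C12H10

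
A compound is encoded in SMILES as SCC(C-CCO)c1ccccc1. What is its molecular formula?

Heavy atoms from the SMILES: 11 C, 1 O, 1 S.
Implicit hydrogens by atom environment:
  5 × C (aromatic): 1 H each → 5
  4 × C: 2 H each → 8
  1 × C: 1 H
  1 × C (aromatic): no H
  1 × O: 1 H
  1 × S: 1 H
  Total hydrogens = 16.
Molecular formula: C11H16OS

C11H16OS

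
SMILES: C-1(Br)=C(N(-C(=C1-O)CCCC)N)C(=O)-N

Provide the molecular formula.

C9H14BrN3O2

Heavy atoms from the SMILES: 1 Br, 9 C, 3 N, 2 O.
Implicit hydrogens by atom environment:
  4 × C (aromatic): no H
  3 × C: 2 H each → 6
  2 × N: 2 H each → 4
  1 × Br: no H
  1 × C: 3 H
  1 × C: no H
  1 × N (aromatic): no H
  1 × O: 1 H
  1 × O: no H
  Total hydrogens = 14.
Molecular formula: C9H14BrN3O2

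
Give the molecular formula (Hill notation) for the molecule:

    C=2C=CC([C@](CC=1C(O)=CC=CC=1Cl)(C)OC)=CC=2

Heavy atoms from the SMILES: 16 C, 1 Cl, 2 O.
Implicit hydrogens by atom environment:
  8 × C (aromatic): 1 H each → 8
  4 × C (aromatic): no H
  2 × C: 3 H each → 6
  1 × C: 2 H
  1 × C: no H
  1 × Cl: no H
  1 × O: 1 H
  1 × O: no H
  Total hydrogens = 17.
Molecular formula: C16H17ClO2

C16H17ClO2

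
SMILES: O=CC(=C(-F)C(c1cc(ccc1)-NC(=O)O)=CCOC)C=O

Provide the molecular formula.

C15H14FNO5

Heavy atoms from the SMILES: 15 C, 1 F, 1 N, 5 O.
Implicit hydrogens by atom environment:
  4 × C (aromatic): 1 H each → 4
  4 × C: no H
  4 × O: no H
  3 × C: 1 H each → 3
  2 × C (aromatic): no H
  1 × C: 3 H
  1 × C: 2 H
  1 × F: no H
  1 × N: 1 H
  1 × O: 1 H
  Total hydrogens = 14.
Molecular formula: C15H14FNO5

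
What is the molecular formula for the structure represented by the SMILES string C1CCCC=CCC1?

Heavy atoms from the SMILES: 8 C.
Implicit hydrogens by atom environment:
  6 × C: 2 H each → 12
  2 × C: 1 H each → 2
  Total hydrogens = 14.
Molecular formula: C8H14

C8H14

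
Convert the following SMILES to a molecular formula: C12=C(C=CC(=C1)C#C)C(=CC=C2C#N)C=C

C15H9N

Heavy atoms from the SMILES: 15 C, 1 N.
Implicit hydrogens by atom environment:
  5 × C (aromatic): 1 H each → 5
  5 × C (aromatic): no H
  2 × C: 1 H each → 2
  2 × C: no H
  1 × C: 2 H
  1 × N: no H
  Total hydrogens = 9.
Molecular formula: C15H9N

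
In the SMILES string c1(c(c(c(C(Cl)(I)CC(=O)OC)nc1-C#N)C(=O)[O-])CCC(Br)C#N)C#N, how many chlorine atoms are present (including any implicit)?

The symbol for chlorine appears 1 time in the SMILES.

1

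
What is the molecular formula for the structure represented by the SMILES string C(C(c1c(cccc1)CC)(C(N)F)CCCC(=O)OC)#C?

C17H22FNO2

Heavy atoms from the SMILES: 17 C, 1 F, 1 N, 2 O.
Implicit hydrogens by atom environment:
  4 × C: 2 H each → 8
  4 × C (aromatic): 1 H each → 4
  3 × C: no H
  2 × C: 3 H each → 6
  2 × C: 1 H each → 2
  2 × C (aromatic): no H
  2 × O: no H
  1 × F: no H
  1 × N: 2 H
  Total hydrogens = 22.
Molecular formula: C17H22FNO2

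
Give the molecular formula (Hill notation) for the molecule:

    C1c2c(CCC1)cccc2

Heavy atoms from the SMILES: 10 C.
Implicit hydrogens by atom environment:
  4 × C: 2 H each → 8
  4 × C (aromatic): 1 H each → 4
  2 × C (aromatic): no H
  Total hydrogens = 12.
Molecular formula: C10H12

C10H12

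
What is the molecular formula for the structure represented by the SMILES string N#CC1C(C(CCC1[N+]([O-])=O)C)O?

Heavy atoms from the SMILES: 8 C, 2 N, 3 O.
Implicit hydrogens by atom environment:
  4 × C: 1 H each → 4
  2 × C: 2 H each → 4
  1 × C: 3 H
  1 × C: no H
  1 × N: no H
  1 × N (charge +1): no H
  1 × O: 1 H
  1 × O: no H
  1 × O (charge -1): no H
  Total hydrogens = 12.
Molecular formula: C8H12N2O3

C8H12N2O3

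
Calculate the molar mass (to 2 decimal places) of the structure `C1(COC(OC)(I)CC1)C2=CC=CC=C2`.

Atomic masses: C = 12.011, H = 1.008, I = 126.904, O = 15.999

318.15

Molecular formula: C12H15IO2.
M = 12×12.011 + 15×1.008 + 1×126.904 + 2×15.999 = 318.15 g/mol.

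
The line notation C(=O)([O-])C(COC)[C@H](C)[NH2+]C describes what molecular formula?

Heavy atoms from the SMILES: 7 C, 1 N, 3 O.
Implicit hydrogens by atom environment:
  3 × C: 3 H each → 9
  2 × C: 1 H each → 2
  2 × O: no H
  1 × C: 2 H
  1 × C: no H
  1 × N (charge +1): 2 H
  1 × O (charge -1): no H
  Total hydrogens = 15.
Molecular formula: C7H15NO3

C7H15NO3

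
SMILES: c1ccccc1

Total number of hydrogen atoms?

Hydrogens are implicit in SMILES; fill each atom to its normal valence:
  6 × C (aromatic): 1 H each → 6
  Total hydrogens = 6.

6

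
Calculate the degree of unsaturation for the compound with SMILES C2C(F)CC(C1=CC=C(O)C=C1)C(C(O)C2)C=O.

6

Molecular formula from the SMILES: C14H17FO3.
DoU = (2C + 2 + N − H − X)/2 = (2·14 + 2 + 0 − 17 − 1)/2 = 12/2 = 6.
(Structurally: 2 ring(s) + 4 π bond(s) = 6.)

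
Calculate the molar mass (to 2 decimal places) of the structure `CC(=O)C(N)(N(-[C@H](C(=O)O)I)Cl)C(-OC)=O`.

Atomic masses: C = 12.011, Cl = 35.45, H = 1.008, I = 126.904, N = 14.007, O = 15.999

364.52

Molecular formula: C7H10ClIN2O5.
M = 7×12.011 + 1×35.45 + 10×1.008 + 1×126.904 + 2×14.007 + 5×15.999 = 364.52 g/mol.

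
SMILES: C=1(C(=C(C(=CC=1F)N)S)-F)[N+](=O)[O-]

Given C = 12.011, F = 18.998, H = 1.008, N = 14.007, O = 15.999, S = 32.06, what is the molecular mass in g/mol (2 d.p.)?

206.17

Molecular formula: C6H4F2N2O2S.
M = 6×12.011 + 2×18.998 + 4×1.008 + 2×14.007 + 2×15.999 + 1×32.06 = 206.17 g/mol.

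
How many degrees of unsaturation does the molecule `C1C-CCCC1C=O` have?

2

Molecular formula from the SMILES: C7H12O.
DoU = (2C + 2 + N − H − X)/2 = (2·7 + 2 + 0 − 12 − 0)/2 = 4/2 = 2.
(Structurally: 1 ring(s) + 1 π bond(s) = 2.)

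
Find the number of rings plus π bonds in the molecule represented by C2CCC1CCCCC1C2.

Molecular formula from the SMILES: C10H18.
DoU = (2C + 2 + N − H − X)/2 = (2·10 + 2 + 0 − 18 − 0)/2 = 4/2 = 2.
(Structurally: 2 ring(s) + 0 π bond(s) = 2.)

2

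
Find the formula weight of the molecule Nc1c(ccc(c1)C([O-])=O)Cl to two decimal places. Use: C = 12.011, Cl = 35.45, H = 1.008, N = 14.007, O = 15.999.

Molecular formula: C7H5ClNO2-.
M = 7×12.011 + 1×35.45 + 5×1.008 + 1×14.007 + 2×15.999 = 170.57 g/mol.

170.57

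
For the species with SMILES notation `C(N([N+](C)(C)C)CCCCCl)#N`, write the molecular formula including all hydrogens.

Heavy atoms from the SMILES: 8 C, 1 Cl, 3 N.
Implicit hydrogens by atom environment:
  4 × C: 2 H each → 8
  3 × C: 3 H each → 9
  2 × N: no H
  1 × C: no H
  1 × Cl: no H
  1 × N (charge +1): no H
  Total hydrogens = 17.
Net charge +1.
Molecular formula: C8H17ClN3+

C8H17ClN3+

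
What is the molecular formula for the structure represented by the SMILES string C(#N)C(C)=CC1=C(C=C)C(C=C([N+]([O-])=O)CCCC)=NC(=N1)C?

Heavy atoms from the SMILES: 17 C, 4 N, 2 O.
Implicit hydrogens by atom environment:
  4 × C: 2 H each → 8
  4 × C (aromatic): no H
  3 × C: 3 H each → 9
  3 × C: 1 H each → 3
  3 × C: no H
  2 × N (aromatic): no H
  1 × N: no H
  1 × N (charge +1): no H
  1 × O: no H
  1 × O (charge -1): no H
  Total hydrogens = 20.
Molecular formula: C17H20N4O2

C17H20N4O2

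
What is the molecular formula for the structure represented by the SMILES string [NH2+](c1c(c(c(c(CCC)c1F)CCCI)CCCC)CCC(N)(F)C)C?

C21H36F2IN2+

Heavy atoms from the SMILES: 21 C, 2 F, 1 I, 2 N.
Implicit hydrogens by atom environment:
  10 × C: 2 H each → 20
  6 × C (aromatic): no H
  4 × C: 3 H each → 12
  2 × F: no H
  1 × C: no H
  1 × I: no H
  1 × N (charge +1): 2 H
  1 × N: 2 H
  Total hydrogens = 36.
Net charge +1.
Molecular formula: C21H36F2IN2+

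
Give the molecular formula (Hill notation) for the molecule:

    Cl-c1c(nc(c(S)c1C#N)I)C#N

Heavy atoms from the SMILES: 7 C, 1 Cl, 1 I, 3 N, 1 S.
Implicit hydrogens by atom environment:
  5 × C (aromatic): no H
  2 × C: no H
  2 × N: no H
  1 × Cl: no H
  1 × I: no H
  1 × N (aromatic): no H
  1 × S: 1 H
  Total hydrogens = 1.
Molecular formula: C7HClIN3S

C7HClIN3S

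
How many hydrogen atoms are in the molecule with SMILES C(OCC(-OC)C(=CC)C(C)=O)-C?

18

Hydrogens are implicit in SMILES; fill each atom to its normal valence:
  4 × C: 3 H each → 12
  3 × O: no H
  2 × C: 2 H each → 4
  2 × C: 1 H each → 2
  2 × C: no H
  Total hydrogens = 18.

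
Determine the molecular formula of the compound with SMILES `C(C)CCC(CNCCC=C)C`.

C11H23N

Heavy atoms from the SMILES: 11 C, 1 N.
Implicit hydrogens by atom environment:
  7 × C: 2 H each → 14
  2 × C: 3 H each → 6
  2 × C: 1 H each → 2
  1 × N: 1 H
  Total hydrogens = 23.
Molecular formula: C11H23N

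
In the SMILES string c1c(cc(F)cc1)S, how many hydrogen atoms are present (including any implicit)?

5

Hydrogens are implicit in SMILES; fill each atom to its normal valence:
  4 × C (aromatic): 1 H each → 4
  2 × C (aromatic): no H
  1 × F: no H
  1 × S: 1 H
  Total hydrogens = 5.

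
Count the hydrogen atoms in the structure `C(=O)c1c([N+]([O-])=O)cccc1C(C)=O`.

Hydrogens are implicit in SMILES; fill each atom to its normal valence:
  3 × C (aromatic): 1 H each → 3
  3 × C (aromatic): no H
  3 × O: no H
  1 × C: 3 H
  1 × C: 1 H
  1 × C: no H
  1 × N (charge +1): no H
  1 × O (charge -1): no H
  Total hydrogens = 7.

7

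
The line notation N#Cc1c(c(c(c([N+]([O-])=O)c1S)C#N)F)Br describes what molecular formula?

Heavy atoms from the SMILES: 1 Br, 8 C, 1 F, 3 N, 2 O, 1 S.
Implicit hydrogens by atom environment:
  6 × C (aromatic): no H
  2 × C: no H
  2 × N: no H
  1 × Br: no H
  1 × F: no H
  1 × N (charge +1): no H
  1 × O: no H
  1 × O (charge -1): no H
  1 × S: 1 H
  Total hydrogens = 1.
Molecular formula: C8HBrFN3O2S

C8HBrFN3O2S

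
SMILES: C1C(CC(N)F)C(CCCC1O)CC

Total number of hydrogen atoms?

22

Hydrogens are implicit in SMILES; fill each atom to its normal valence:
  6 × C: 2 H each → 12
  4 × C: 1 H each → 4
  1 × C: 3 H
  1 × F: no H
  1 × N: 2 H
  1 × O: 1 H
  Total hydrogens = 22.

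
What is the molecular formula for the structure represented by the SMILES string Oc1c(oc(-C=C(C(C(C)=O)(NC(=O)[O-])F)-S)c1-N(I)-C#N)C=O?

Heavy atoms from the SMILES: 12 C, 1 F, 1 I, 3 N, 6 O, 1 S.
Implicit hydrogens by atom environment:
  5 × C: no H
  4 × C (aromatic): no H
  3 × O: no H
  2 × C: 1 H each → 2
  2 × N: no H
  1 × C: 3 H
  1 × F: no H
  1 × I: no H
  1 × N: 1 H
  1 × O: 1 H
  1 × O (aromatic): no H
  1 × O (charge -1): no H
  1 × S: 1 H
  Total hydrogens = 8.
Net charge -1.
Molecular formula: C12H8FIN3O6S-

C12H8FIN3O6S-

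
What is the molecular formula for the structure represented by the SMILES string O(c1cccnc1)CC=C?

C8H9NO

Heavy atoms from the SMILES: 8 C, 1 N, 1 O.
Implicit hydrogens by atom environment:
  4 × C (aromatic): 1 H each → 4
  2 × C: 2 H each → 4
  1 × C: 1 H
  1 × C (aromatic): no H
  1 × N (aromatic): no H
  1 × O: no H
  Total hydrogens = 9.
Molecular formula: C8H9NO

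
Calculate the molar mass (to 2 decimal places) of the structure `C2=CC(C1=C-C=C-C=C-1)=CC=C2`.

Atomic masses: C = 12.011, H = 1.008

154.21

Molecular formula: C12H10.
M = 12×12.011 + 10×1.008 = 154.21 g/mol.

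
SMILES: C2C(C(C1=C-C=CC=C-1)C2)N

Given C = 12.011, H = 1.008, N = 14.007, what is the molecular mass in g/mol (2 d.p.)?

Molecular formula: C10H13N.
M = 10×12.011 + 13×1.008 + 1×14.007 = 147.22 g/mol.

147.22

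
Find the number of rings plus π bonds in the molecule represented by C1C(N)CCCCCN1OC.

Molecular formula from the SMILES: C8H18N2O.
DoU = (2C + 2 + N − H − X)/2 = (2·8 + 2 + 2 − 18 − 0)/2 = 2/2 = 1.
(Structurally: 1 ring(s) + 0 π bond(s) = 1.)

1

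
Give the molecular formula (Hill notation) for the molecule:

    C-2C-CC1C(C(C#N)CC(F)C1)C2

C11H16FN

Heavy atoms from the SMILES: 11 C, 1 F, 1 N.
Implicit hydrogens by atom environment:
  6 × C: 2 H each → 12
  4 × C: 1 H each → 4
  1 × C: no H
  1 × F: no H
  1 × N: no H
  Total hydrogens = 16.
Molecular formula: C11H16FN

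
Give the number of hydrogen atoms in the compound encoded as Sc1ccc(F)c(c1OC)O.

7

Hydrogens are implicit in SMILES; fill each atom to its normal valence:
  4 × C (aromatic): no H
  2 × C (aromatic): 1 H each → 2
  1 × C: 3 H
  1 × F: no H
  1 × O: 1 H
  1 × O: no H
  1 × S: 1 H
  Total hydrogens = 7.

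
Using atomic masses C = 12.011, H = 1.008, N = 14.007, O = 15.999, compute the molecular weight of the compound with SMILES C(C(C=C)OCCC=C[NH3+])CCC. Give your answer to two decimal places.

Molecular formula: C11H22NO+.
M = 11×12.011 + 22×1.008 + 1×14.007 + 1×15.999 = 184.30 g/mol.

184.30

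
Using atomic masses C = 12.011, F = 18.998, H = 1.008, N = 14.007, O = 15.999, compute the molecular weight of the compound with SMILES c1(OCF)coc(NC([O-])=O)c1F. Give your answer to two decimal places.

Molecular formula: C6H4F2NO4-.
M = 6×12.011 + 2×18.998 + 4×1.008 + 1×14.007 + 4×15.999 = 192.10 g/mol.

192.10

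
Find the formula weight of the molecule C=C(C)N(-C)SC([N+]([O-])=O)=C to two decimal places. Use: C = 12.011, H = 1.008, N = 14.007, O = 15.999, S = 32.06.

174.22

Molecular formula: C6H10N2O2S.
M = 6×12.011 + 10×1.008 + 2×14.007 + 2×15.999 + 1×32.06 = 174.22 g/mol.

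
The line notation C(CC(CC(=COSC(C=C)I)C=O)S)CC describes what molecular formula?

Heavy atoms from the SMILES: 12 C, 1 I, 2 O, 2 S.
Implicit hydrogens by atom environment:
  5 × C: 2 H each → 10
  5 × C: 1 H each → 5
  2 × O: no H
  1 × C: 3 H
  1 × C: no H
  1 × I: no H
  1 × S: 1 H
  1 × S: no H
  Total hydrogens = 19.
Molecular formula: C12H19IO2S2

C12H19IO2S2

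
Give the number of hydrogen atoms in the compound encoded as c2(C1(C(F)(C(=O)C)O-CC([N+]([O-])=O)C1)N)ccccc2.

15

Hydrogens are implicit in SMILES; fill each atom to its normal valence:
  5 × C (aromatic): 1 H each → 5
  3 × C: no H
  3 × O: no H
  2 × C: 2 H each → 4
  1 × C: 3 H
  1 × C: 1 H
  1 × C (aromatic): no H
  1 × F: no H
  1 × N: 2 H
  1 × N (charge +1): no H
  1 × O (charge -1): no H
  Total hydrogens = 15.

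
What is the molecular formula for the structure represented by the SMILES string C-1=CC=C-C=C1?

Heavy atoms from the SMILES: 6 C.
Implicit hydrogens by atom environment:
  6 × C (aromatic): 1 H each → 6
  Total hydrogens = 6.
Molecular formula: C6H6

C6H6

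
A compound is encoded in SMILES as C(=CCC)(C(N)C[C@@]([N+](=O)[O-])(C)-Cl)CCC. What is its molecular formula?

Heavy atoms from the SMILES: 11 C, 1 Cl, 2 N, 2 O.
Implicit hydrogens by atom environment:
  4 × C: 2 H each → 8
  3 × C: 3 H each → 9
  2 × C: 1 H each → 2
  2 × C: no H
  1 × Cl: no H
  1 × N: 2 H
  1 × N (charge +1): no H
  1 × O: no H
  1 × O (charge -1): no H
  Total hydrogens = 21.
Molecular formula: C11H21ClN2O2

C11H21ClN2O2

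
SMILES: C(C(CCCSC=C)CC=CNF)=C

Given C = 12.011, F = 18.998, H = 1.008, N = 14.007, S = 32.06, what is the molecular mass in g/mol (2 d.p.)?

215.33

Molecular formula: C11H18FNS.
M = 11×12.011 + 1×18.998 + 18×1.008 + 1×14.007 + 1×32.06 = 215.33 g/mol.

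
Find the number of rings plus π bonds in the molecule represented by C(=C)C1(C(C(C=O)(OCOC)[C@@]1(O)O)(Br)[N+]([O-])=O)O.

Molecular formula from the SMILES: C9H12BrNO8.
DoU = (2C + 2 + N − H − X)/2 = (2·9 + 2 + 1 − 12 − 1)/2 = 8/2 = 4.
(Structurally: 1 ring(s) + 3 π bond(s) = 4.)

4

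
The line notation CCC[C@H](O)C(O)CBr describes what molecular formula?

Heavy atoms from the SMILES: 1 Br, 6 C, 2 O.
Implicit hydrogens by atom environment:
  3 × C: 2 H each → 6
  2 × C: 1 H each → 2
  2 × O: 1 H each → 2
  1 × Br: no H
  1 × C: 3 H
  Total hydrogens = 13.
Molecular formula: C6H13BrO2

C6H13BrO2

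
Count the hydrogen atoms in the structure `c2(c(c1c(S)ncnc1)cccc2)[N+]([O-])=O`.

Hydrogens are implicit in SMILES; fill each atom to its normal valence:
  6 × C (aromatic): 1 H each → 6
  4 × C (aromatic): no H
  2 × N (aromatic): no H
  1 × N (charge +1): no H
  1 × O: no H
  1 × O (charge -1): no H
  1 × S: 1 H
  Total hydrogens = 7.

7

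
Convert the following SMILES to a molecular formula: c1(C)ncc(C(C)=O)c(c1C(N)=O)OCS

C10H12N2O3S

Heavy atoms from the SMILES: 10 C, 2 N, 3 O, 1 S.
Implicit hydrogens by atom environment:
  4 × C (aromatic): no H
  3 × O: no H
  2 × C: 3 H each → 6
  2 × C: no H
  1 × C: 2 H
  1 × C (aromatic): 1 H
  1 × N: 2 H
  1 × N (aromatic): no H
  1 × S: 1 H
  Total hydrogens = 12.
Molecular formula: C10H12N2O3S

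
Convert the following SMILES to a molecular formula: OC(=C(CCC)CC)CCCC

C11H22O

Heavy atoms from the SMILES: 11 C, 1 O.
Implicit hydrogens by atom environment:
  6 × C: 2 H each → 12
  3 × C: 3 H each → 9
  2 × C: no H
  1 × O: 1 H
  Total hydrogens = 22.
Molecular formula: C11H22O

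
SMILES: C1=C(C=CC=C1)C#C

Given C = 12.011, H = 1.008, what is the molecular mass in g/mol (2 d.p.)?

102.14

Molecular formula: C8H6.
M = 8×12.011 + 6×1.008 = 102.14 g/mol.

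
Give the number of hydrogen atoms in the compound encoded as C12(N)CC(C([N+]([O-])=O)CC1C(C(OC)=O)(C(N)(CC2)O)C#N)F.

Hydrogens are implicit in SMILES; fill each atom to its normal valence:
  5 × C: no H
  4 × C: 2 H each → 8
  3 × C: 1 H each → 3
  3 × O: no H
  2 × N: 2 H each → 4
  1 × C: 3 H
  1 × F: no H
  1 × N (charge +1): no H
  1 × N: no H
  1 × O: 1 H
  1 × O (charge -1): no H
  Total hydrogens = 19.

19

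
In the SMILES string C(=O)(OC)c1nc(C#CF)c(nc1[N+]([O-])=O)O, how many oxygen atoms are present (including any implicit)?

5

The symbol for oxygen appears 5 times in the SMILES.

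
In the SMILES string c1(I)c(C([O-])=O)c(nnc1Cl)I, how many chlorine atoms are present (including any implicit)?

1

The symbol for chlorine appears 1 time in the SMILES.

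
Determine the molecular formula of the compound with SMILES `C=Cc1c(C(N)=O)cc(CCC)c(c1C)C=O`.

Heavy atoms from the SMILES: 14 C, 1 N, 2 O.
Implicit hydrogens by atom environment:
  5 × C (aromatic): no H
  3 × C: 2 H each → 6
  2 × C: 3 H each → 6
  2 × C: 1 H each → 2
  2 × O: no H
  1 × C (aromatic): 1 H
  1 × C: no H
  1 × N: 2 H
  Total hydrogens = 17.
Molecular formula: C14H17NO2

C14H17NO2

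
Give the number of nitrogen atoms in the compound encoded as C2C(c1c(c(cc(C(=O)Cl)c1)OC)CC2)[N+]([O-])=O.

1

The symbol for nitrogen appears 1 time in the SMILES.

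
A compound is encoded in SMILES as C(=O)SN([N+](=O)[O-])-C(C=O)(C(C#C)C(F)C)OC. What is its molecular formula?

Heavy atoms from the SMILES: 9 C, 1 F, 2 N, 5 O, 1 S.
Implicit hydrogens by atom environment:
  5 × C: 1 H each → 5
  4 × O: no H
  2 × C: 3 H each → 6
  2 × C: no H
  1 × F: no H
  1 × N: no H
  1 × N (charge +1): no H
  1 × O (charge -1): no H
  1 × S: no H
  Total hydrogens = 11.
Molecular formula: C9H11FN2O5S

C9H11FN2O5S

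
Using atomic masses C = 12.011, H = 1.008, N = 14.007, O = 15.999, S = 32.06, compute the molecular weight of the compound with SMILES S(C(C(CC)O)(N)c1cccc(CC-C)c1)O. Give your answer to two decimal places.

Molecular formula: C13H21NO2S.
M = 13×12.011 + 21×1.008 + 1×14.007 + 2×15.999 + 1×32.06 = 255.38 g/mol.

255.38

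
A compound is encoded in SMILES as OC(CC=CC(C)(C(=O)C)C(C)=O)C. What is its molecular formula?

Heavy atoms from the SMILES: 11 C, 3 O.
Implicit hydrogens by atom environment:
  4 × C: 3 H each → 12
  3 × C: 1 H each → 3
  3 × C: no H
  2 × O: no H
  1 × C: 2 H
  1 × O: 1 H
  Total hydrogens = 18.
Molecular formula: C11H18O3

C11H18O3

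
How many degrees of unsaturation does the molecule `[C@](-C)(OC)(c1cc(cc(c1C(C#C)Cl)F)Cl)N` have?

Molecular formula from the SMILES: C12H12Cl2FNO.
DoU = (2C + 2 + N − H − X)/2 = (2·12 + 2 + 1 − 12 − 3)/2 = 12/2 = 6.
(Structurally: 1 ring(s) + 5 π bond(s) = 6.)

6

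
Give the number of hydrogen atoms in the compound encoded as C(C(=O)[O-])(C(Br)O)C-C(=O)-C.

Hydrogens are implicit in SMILES; fill each atom to its normal valence:
  2 × C: 1 H each → 2
  2 × C: no H
  2 × O: no H
  1 × Br: no H
  1 × C: 3 H
  1 × C: 2 H
  1 × O: 1 H
  1 × O (charge -1): no H
  Total hydrogens = 8.

8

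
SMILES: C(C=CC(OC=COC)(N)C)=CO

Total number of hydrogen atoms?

15

Hydrogens are implicit in SMILES; fill each atom to its normal valence:
  6 × C: 1 H each → 6
  2 × C: 3 H each → 6
  2 × O: no H
  1 × C: no H
  1 × N: 2 H
  1 × O: 1 H
  Total hydrogens = 15.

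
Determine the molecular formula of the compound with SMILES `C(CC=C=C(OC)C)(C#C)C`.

C10H14O

Heavy atoms from the SMILES: 10 C, 1 O.
Implicit hydrogens by atom environment:
  3 × C: 3 H each → 9
  3 × C: 1 H each → 3
  3 × C: no H
  1 × C: 2 H
  1 × O: no H
  Total hydrogens = 14.
Molecular formula: C10H14O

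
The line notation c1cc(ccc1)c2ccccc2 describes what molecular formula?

C12H10

Heavy atoms from the SMILES: 12 C.
Implicit hydrogens by atom environment:
  10 × C (aromatic): 1 H each → 10
  2 × C (aromatic): no H
  Total hydrogens = 10.
Molecular formula: C12H10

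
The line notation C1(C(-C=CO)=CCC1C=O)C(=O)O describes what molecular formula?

Heavy atoms from the SMILES: 9 C, 4 O.
Implicit hydrogens by atom environment:
  6 × C: 1 H each → 6
  2 × C: no H
  2 × O: 1 H each → 2
  2 × O: no H
  1 × C: 2 H
  Total hydrogens = 10.
Molecular formula: C9H10O4

C9H10O4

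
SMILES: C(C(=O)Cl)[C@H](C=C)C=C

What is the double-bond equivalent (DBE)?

3

Molecular formula from the SMILES: C7H9ClO.
DoU = (2C + 2 + N − H − X)/2 = (2·7 + 2 + 0 − 9 − 1)/2 = 6/2 = 3.
(Structurally: 0 ring(s) + 3 π bond(s) = 3.)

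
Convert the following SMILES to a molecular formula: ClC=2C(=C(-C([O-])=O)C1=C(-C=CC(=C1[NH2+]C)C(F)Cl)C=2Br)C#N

Heavy atoms from the SMILES: 1 Br, 14 C, 2 Cl, 1 F, 2 N, 2 O.
Implicit hydrogens by atom environment:
  8 × C (aromatic): no H
  2 × C (aromatic): 1 H each → 2
  2 × C: no H
  2 × Cl: no H
  1 × Br: no H
  1 × C: 3 H
  1 × C: 1 H
  1 × F: no H
  1 × N (charge +1): 2 H
  1 × N: no H
  1 × O: no H
  1 × O (charge -1): no H
  Total hydrogens = 8.
Molecular formula: C14H8BrCl2FN2O2

C14H8BrCl2FN2O2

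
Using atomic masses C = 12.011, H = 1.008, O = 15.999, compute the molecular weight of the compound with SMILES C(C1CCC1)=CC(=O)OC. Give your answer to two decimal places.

140.18

Molecular formula: C8H12O2.
M = 8×12.011 + 12×1.008 + 2×15.999 = 140.18 g/mol.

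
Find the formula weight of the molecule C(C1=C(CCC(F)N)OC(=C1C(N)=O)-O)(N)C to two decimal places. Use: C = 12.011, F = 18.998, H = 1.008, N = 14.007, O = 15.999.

245.25

Molecular formula: C10H16FN3O3.
M = 10×12.011 + 1×18.998 + 16×1.008 + 3×14.007 + 3×15.999 = 245.25 g/mol.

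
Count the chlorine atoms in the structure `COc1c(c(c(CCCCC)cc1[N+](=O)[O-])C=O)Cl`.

1

The symbol for chlorine appears 1 time in the SMILES.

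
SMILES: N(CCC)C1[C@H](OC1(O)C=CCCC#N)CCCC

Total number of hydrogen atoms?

26

Hydrogens are implicit in SMILES; fill each atom to its normal valence:
  7 × C: 2 H each → 14
  4 × C: 1 H each → 4
  2 × C: 3 H each → 6
  2 × C: no H
  1 × N: 1 H
  1 × N: no H
  1 × O: 1 H
  1 × O: no H
  Total hydrogens = 26.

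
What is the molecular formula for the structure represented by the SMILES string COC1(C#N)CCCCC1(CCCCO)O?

Heavy atoms from the SMILES: 12 C, 1 N, 3 O.
Implicit hydrogens by atom environment:
  8 × C: 2 H each → 16
  3 × C: no H
  2 × O: 1 H each → 2
  1 × C: 3 H
  1 × N: no H
  1 × O: no H
  Total hydrogens = 21.
Molecular formula: C12H21NO3

C12H21NO3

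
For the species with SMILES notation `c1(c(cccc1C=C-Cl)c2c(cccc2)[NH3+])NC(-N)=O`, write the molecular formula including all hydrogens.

Heavy atoms from the SMILES: 15 C, 1 Cl, 3 N, 1 O.
Implicit hydrogens by atom environment:
  7 × C (aromatic): 1 H each → 7
  5 × C (aromatic): no H
  2 × C: 1 H each → 2
  1 × C: no H
  1 × Cl: no H
  1 × N (charge +1): 3 H
  1 × N: 2 H
  1 × N: 1 H
  1 × O: no H
  Total hydrogens = 15.
Net charge +1.
Molecular formula: C15H15ClN3O+

C15H15ClN3O+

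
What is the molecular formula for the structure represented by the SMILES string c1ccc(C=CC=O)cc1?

C9H8O

Heavy atoms from the SMILES: 9 C, 1 O.
Implicit hydrogens by atom environment:
  5 × C (aromatic): 1 H each → 5
  3 × C: 1 H each → 3
  1 × C (aromatic): no H
  1 × O: no H
  Total hydrogens = 8.
Molecular formula: C9H8O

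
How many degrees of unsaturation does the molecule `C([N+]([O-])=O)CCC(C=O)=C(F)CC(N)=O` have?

4

Molecular formula from the SMILES: C8H11FN2O4.
DoU = (2C + 2 + N − H − X)/2 = (2·8 + 2 + 2 − 11 − 1)/2 = 8/2 = 4.
(Structurally: 0 ring(s) + 4 π bond(s) = 4.)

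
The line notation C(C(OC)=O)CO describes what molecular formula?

C4H8O3

Heavy atoms from the SMILES: 4 C, 3 O.
Implicit hydrogens by atom environment:
  2 × C: 2 H each → 4
  2 × O: no H
  1 × C: 3 H
  1 × C: no H
  1 × O: 1 H
  Total hydrogens = 8.
Molecular formula: C4H8O3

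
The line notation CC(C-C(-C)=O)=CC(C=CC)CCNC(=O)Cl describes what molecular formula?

Heavy atoms from the SMILES: 13 C, 1 Cl, 1 N, 2 O.
Implicit hydrogens by atom environment:
  4 × C: 1 H each → 4
  3 × C: 3 H each → 9
  3 × C: 2 H each → 6
  3 × C: no H
  2 × O: no H
  1 × Cl: no H
  1 × N: 1 H
  Total hydrogens = 20.
Molecular formula: C13H20ClNO2

C13H20ClNO2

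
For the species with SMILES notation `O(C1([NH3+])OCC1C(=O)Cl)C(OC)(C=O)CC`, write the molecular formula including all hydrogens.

C9H15ClNO5+

Heavy atoms from the SMILES: 9 C, 1 Cl, 1 N, 5 O.
Implicit hydrogens by atom environment:
  5 × O: no H
  3 × C: no H
  2 × C: 3 H each → 6
  2 × C: 2 H each → 4
  2 × C: 1 H each → 2
  1 × Cl: no H
  1 × N (charge +1): 3 H
  Total hydrogens = 15.
Net charge +1.
Molecular formula: C9H15ClNO5+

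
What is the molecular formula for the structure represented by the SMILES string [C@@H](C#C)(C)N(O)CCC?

Heavy atoms from the SMILES: 7 C, 1 N, 1 O.
Implicit hydrogens by atom environment:
  2 × C: 3 H each → 6
  2 × C: 2 H each → 4
  2 × C: 1 H each → 2
  1 × C: no H
  1 × N: no H
  1 × O: 1 H
  Total hydrogens = 13.
Molecular formula: C7H13NO

C7H13NO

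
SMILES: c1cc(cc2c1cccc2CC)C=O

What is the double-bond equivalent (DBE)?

Molecular formula from the SMILES: C13H12O.
DoU = (2C + 2 + N − H − X)/2 = (2·13 + 2 + 0 − 12 − 0)/2 = 16/2 = 8.
(Structurally: 2 ring(s) + 6 π bond(s) = 8.)

8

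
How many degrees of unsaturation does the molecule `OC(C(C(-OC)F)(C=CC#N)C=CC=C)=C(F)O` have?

Molecular formula from the SMILES: C12H13F2NO3.
DoU = (2C + 2 + N − H − X)/2 = (2·12 + 2 + 1 − 13 − 2)/2 = 12/2 = 6.
(Structurally: 0 ring(s) + 6 π bond(s) = 6.)

6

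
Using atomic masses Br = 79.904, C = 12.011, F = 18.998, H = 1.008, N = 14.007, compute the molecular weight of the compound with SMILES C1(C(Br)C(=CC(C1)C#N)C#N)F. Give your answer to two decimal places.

229.05

Molecular formula: C8H6BrFN2.
M = 1×79.904 + 8×12.011 + 1×18.998 + 6×1.008 + 2×14.007 = 229.05 g/mol.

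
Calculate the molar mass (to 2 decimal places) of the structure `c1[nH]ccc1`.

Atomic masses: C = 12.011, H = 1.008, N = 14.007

Molecular formula: C4H5N.
M = 4×12.011 + 5×1.008 + 1×14.007 = 67.09 g/mol.

67.09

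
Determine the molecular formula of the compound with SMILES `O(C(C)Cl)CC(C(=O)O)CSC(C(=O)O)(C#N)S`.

Heavy atoms from the SMILES: 9 C, 1 Cl, 1 N, 5 O, 2 S.
Implicit hydrogens by atom environment:
  4 × C: no H
  3 × O: no H
  2 × C: 2 H each → 4
  2 × C: 1 H each → 2
  2 × O: 1 H each → 2
  1 × C: 3 H
  1 × Cl: no H
  1 × N: no H
  1 × S: 1 H
  1 × S: no H
  Total hydrogens = 12.
Molecular formula: C9H12ClNO5S2

C9H12ClNO5S2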